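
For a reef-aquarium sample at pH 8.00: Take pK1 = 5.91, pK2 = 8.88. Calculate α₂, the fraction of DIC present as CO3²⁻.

α₂ = 0.116

α₂ = 1 / (1 + [H⁺]/K2 + [H⁺]²/(K1K2)) = 1 / (1 + 10^+0.88 + 10^-1.21)
   = 1 / (1 + 7.5858 + 0.061660) = 1/8.6474 = 0.1156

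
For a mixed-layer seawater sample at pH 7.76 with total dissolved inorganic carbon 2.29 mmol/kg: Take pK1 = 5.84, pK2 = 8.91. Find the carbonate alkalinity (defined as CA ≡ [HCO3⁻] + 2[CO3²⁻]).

CA = 2.41 mmol/kg

CA = [HCO3⁻] + 2[CO3²⁻] = (α₁ + 2α₂)·DIC
At pH 7.76: [H⁺]/K1 = 10^-1.92 = 0.012023, K2/[H⁺] = 10^-1.15 = 0.070795
α₁ = 1/(1 + 0.012023 + 0.070795) = 1/1.0828 = 0.9235; α₂ = α₁·K2/[H⁺] = 0.06538
α₁ + 2α₂ = 1.0543
CA = 1.0543 × 2.29 = 2.41 mmol/kg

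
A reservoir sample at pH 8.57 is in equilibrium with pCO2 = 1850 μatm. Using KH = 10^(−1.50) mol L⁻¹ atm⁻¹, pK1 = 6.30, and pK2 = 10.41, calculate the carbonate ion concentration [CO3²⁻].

[CO3²⁻] = 0.157 mmol/L

[CO2*] = KH · pCO2 = 10^(−1.50) × 1850×10^-6 = 5.850×10^-5 mol/L
α₀ = 1/(1 + K1/[H⁺] + K1K2/[H⁺]²) = 1/(1 + 10^+2.27 + 10^+0.43) = 0.005266
DIC = [CO2*]/α₀ = 5.850×10^-5 / 0.005266 = 11.11 mmol/L
[CO3²⁻] = α₂·DIC; α₂ = 0.01417, so [CO3²⁻] = 0.01417 × 11.11 = 0.157 mmol/L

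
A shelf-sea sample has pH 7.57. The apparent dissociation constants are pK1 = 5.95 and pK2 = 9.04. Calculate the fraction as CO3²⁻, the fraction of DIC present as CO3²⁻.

α₂ = 0.0320

α₂ = 1 / (1 + [H⁺]/K2 + [H⁺]²/(K1K2)) = 1 / (1 + 10^+1.47 + 10^-0.15)
   = 1 / (1 + 29.512 + 0.70795) = 1/31.220 = 0.03203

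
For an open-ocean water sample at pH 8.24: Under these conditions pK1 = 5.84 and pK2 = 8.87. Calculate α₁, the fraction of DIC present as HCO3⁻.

α₁ = 1 / (1 + [H⁺]/K1 + K2/[H⁺]) = 1 / (1 + 10^-2.40 + 10^-0.63)
   = 1 / (1 + 0.0039811 + 0.23442) = 1/1.2384 = 0.8075

α₁ = 0.807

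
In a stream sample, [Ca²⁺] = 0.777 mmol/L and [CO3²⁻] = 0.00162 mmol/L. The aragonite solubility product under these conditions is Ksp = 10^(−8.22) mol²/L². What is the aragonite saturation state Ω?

Ω = 0.209

Ksp = 10^(−8.22) = 6.026×10^-9
Ω = [Ca²⁺][CO3²⁻]/Ksp = (0.777×10^-3)(0.00162×10^-3) / 6.026×10^-9 = 0.209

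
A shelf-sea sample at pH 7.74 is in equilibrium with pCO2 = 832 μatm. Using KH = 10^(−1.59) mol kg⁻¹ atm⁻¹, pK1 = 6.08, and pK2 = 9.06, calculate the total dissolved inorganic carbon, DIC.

[CO2*] = KH · pCO2 = 10^(−1.59) × 832×10^-6 = 2.139×10^-5 mol/kg
α₀ = 1/(1 + K1/[H⁺] + K1K2/[H⁺]²) = 1/(1 + 10^+1.66 + 10^+0.34) = 0.02045
DIC = [CO2*]/α₀ = 2.139×10^-5 / 0.02045 = 1.05 mmol/kg

DIC = 1.05 mmol/kg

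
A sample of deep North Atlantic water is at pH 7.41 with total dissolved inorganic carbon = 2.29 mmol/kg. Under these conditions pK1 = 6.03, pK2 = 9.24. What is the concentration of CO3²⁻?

[CO3²⁻] = 0.0321 mmol/kg

α₂ = 1 / (1 + [H⁺]/K2 + [H⁺]²/(K1K2)) = 1 / (1 + 10^+1.83 + 10^+0.45)
   = 1 / (1 + 67.608 + 2.8184) = 1/71.427 = 0.01400
[CO3²⁻] = α₂ × DIC = 0.01400 × 2.29 = 0.0321 mmol/kg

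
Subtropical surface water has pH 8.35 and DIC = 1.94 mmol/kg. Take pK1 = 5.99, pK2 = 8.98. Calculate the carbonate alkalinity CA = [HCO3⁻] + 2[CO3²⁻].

CA = [HCO3⁻] + 2[CO3²⁻] = (α₁ + 2α₂)·DIC
At pH 8.35: [H⁺]/K1 = 10^-2.36 = 0.0043652, K2/[H⁺] = 10^-0.63 = 0.23442
α₁ = 1/(1 + 0.0043652 + 0.23442) = 1/1.2388 = 0.8072; α₂ = α₁·K2/[H⁺] = 0.1892
α₁ + 2α₂ = 1.1857
CA = 1.1857 × 1.94 = 2.30 mmol/kg

CA = 2.30 mmol/kg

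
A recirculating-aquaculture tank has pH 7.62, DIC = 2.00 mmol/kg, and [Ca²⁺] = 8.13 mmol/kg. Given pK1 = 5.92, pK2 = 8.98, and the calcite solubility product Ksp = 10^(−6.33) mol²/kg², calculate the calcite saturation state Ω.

α₂ = 1 / (1 + [H⁺]/K2 + [H⁺]²/(K1K2)) = 1 / (1 + 10^+1.36 + 10^-0.34)
   = 1 / (1 + 22.909 + 0.45709) = 1/24.366 = 0.04104
[CO3²⁻] = α₂ × DIC = 0.04104 × 2.00 = 0.08208 mmol/kg
Ksp = 10^(−6.33) = 4.677×10^-7
Ω = [Ca²⁺][CO3²⁻]/Ksp = (8.13×10^-3)(8.208×10^-5) / 4.677×10^-7 = 1.43

Ω = 1.43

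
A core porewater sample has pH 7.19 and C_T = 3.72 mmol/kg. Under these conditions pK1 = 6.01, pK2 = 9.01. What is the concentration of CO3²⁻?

α₂ = 1 / (1 + [H⁺]/K2 + [H⁺]²/(K1K2)) = 1 / (1 + 10^+1.82 + 10^+0.64)
   = 1 / (1 + 66.069 + 4.3652) = 1/71.435 = 0.01400
[CO3²⁻] = α₂ × DIC = 0.01400 × 3.72 = 0.0521 mmol/kg

[CO3²⁻] = 0.0521 mmol/kg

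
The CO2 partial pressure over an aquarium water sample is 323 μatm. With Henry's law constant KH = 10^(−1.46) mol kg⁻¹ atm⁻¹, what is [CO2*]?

[CO2*] = 11.2 μmol/kg

KH = 10^(−1.46) = 3.467×10^-2 mol kg⁻¹ atm⁻¹
[CO2*] = KH · pCO2 = 3.467×10^-2 × 323×10^-6 atm = 1.12×10^-5 mol/kg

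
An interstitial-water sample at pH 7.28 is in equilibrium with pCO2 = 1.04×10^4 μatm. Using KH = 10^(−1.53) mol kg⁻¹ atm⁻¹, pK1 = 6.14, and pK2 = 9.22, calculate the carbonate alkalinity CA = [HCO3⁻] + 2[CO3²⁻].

[CO2*] = KH · pCO2 = 10^(−1.53) × 1.04×10^4×10^-6 = 3.069×10^-4 mol/kg
α₀ = 1/(1 + K1/[H⁺] + K1K2/[H⁺]²) = 1/(1 + 10^+1.14 + 10^-0.80) = 0.06683
DIC = [CO2*]/α₀ = 3.069×10^-4 / 0.06683 = 4.592 mmol/kg
CA = (α₁ + 2α₂)·DIC = (0.9226 + 2×0.01059) × 4.592 = 4.33 mmol/kg

CA = 4.33 mmol/kg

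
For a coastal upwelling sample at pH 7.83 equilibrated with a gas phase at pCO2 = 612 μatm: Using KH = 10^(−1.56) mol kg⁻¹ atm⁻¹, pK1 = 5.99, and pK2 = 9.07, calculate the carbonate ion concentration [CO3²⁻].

[CO3²⁻] = 0.0671 mmol/kg

[CO2*] = KH · pCO2 = 10^(−1.56) × 612×10^-6 = 1.686×10^-5 mol/kg
α₀ = 1/(1 + K1/[H⁺] + K1K2/[H⁺]²) = 1/(1 + 10^+1.84 + 10^+0.60) = 0.01348
DIC = [CO2*]/α₀ = 1.686×10^-5 / 0.01348 = 1.250 mmol/kg
[CO3²⁻] = α₂·DIC; α₂ = 0.05368, so [CO3²⁻] = 0.05368 × 1.250 = 0.0671 mmol/kg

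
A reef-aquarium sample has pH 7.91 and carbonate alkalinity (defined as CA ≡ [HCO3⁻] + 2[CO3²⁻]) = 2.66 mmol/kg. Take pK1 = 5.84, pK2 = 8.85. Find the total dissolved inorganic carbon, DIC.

CA = [HCO3⁻] + 2[CO3²⁻] = (α₁ + 2α₂)·DIC
At pH 7.91: [H⁺]/K1 = 10^-2.07 = 0.0085114, K2/[H⁺] = 10^-0.94 = 0.11482
α₁ = 1/(1 + 0.0085114 + 0.11482) = 1/1.1233 = 0.8902; α₂ = α₁·K2/[H⁺] = 0.1022
α₁ + 2α₂ = 1.0946
DIC = CA / (α₁ + 2α₂) = 2.66 / 1.0946 = 2.43 mmol/kg

DIC = 2.43 mmol/kg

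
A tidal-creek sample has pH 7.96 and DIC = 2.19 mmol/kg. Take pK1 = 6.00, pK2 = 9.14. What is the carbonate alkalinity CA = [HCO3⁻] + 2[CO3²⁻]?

CA = 2.30 mmol/kg

CA = [HCO3⁻] + 2[CO3²⁻] = (α₁ + 2α₂)·DIC
At pH 7.96: [H⁺]/K1 = 10^-1.96 = 0.010965, K2/[H⁺] = 10^-1.18 = 0.066069
α₁ = 1/(1 + 0.010965 + 0.066069) = 1/1.0770 = 0.9285; α₂ = α₁·K2/[H⁺] = 0.06134
α₁ + 2α₂ = 1.0512
CA = 1.0512 × 2.19 = 2.30 mmol/kg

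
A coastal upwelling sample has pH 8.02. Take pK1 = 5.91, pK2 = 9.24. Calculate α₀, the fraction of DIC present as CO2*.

α₀ = 0.00727

α₀ = 1 / (1 + K1/[H⁺] + K1K2/[H⁺]²) = 1 / (1 + 10^+2.11 + 10^+0.89)
   = 1 / (1 + 128.82 + 7.7625) = 1/137.59 = 0.007268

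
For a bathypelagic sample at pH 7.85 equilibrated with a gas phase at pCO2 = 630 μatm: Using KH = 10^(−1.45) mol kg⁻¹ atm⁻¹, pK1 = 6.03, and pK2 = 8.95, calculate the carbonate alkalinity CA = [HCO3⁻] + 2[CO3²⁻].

CA = 1.71 mmol/kg

[CO2*] = KH · pCO2 = 10^(−1.45) × 630×10^-6 = 2.235×10^-5 mol/kg
α₀ = 1/(1 + K1/[H⁺] + K1K2/[H⁺]²) = 1/(1 + 10^+1.82 + 10^+0.72) = 0.01383
DIC = [CO2*]/α₀ = 2.235×10^-5 / 0.01383 = 1.617 mmol/kg
CA = (α₁ + 2α₂)·DIC = (0.9136 + 2×0.07257) × 1.617 = 1.71 mmol/kg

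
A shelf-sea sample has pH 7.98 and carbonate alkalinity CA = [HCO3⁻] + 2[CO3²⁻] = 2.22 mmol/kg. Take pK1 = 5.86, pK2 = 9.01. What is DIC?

DIC = 2.06 mmol/kg

CA = [HCO3⁻] + 2[CO3²⁻] = (α₁ + 2α₂)·DIC
At pH 7.98: [H⁺]/K1 = 10^-2.12 = 0.0075858, K2/[H⁺] = 10^-1.03 = 0.093325
α₁ = 1/(1 + 0.0075858 + 0.093325) = 1/1.1009 = 0.9083; α₂ = α₁·K2/[H⁺] = 0.08477
α₁ + 2α₂ = 1.0779
DIC = CA / (α₁ + 2α₂) = 2.22 / 1.0779 = 2.06 mmol/kg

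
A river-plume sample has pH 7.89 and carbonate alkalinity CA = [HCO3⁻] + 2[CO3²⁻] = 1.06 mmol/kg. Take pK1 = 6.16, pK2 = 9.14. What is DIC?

DIC = 1.02 mmol/kg

CA = [HCO3⁻] + 2[CO3²⁻] = (α₁ + 2α₂)·DIC
At pH 7.89: [H⁺]/K1 = 10^-1.73 = 0.018621, K2/[H⁺] = 10^-1.25 = 0.056234
α₁ = 1/(1 + 0.018621 + 0.056234) = 1/1.0749 = 0.9304; α₂ = α₁·K2/[H⁺] = 0.05232
α₁ + 2α₂ = 1.0350
DIC = CA / (α₁ + 2α₂) = 1.06 / 1.0350 = 1.02 mmol/kg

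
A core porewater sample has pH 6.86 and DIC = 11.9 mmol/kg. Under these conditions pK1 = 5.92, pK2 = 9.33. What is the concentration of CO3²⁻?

[CO3²⁻] = 0.0361 mmol/kg

α₂ = 1 / (1 + [H⁺]/K2 + [H⁺]²/(K1K2)) = 1 / (1 + 10^+2.47 + 10^+1.53)
   = 1 / (1 + 295.12 + 33.884) = 1/330.01 = 0.003030
[CO3²⁻] = α₂ × DIC = 0.003030 × 11.9 = 0.0361 mmol/kg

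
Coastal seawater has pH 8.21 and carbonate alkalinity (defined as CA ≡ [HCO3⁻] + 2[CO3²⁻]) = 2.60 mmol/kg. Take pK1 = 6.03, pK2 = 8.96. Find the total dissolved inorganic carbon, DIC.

DIC = 2.27 mmol/kg

CA = [HCO3⁻] + 2[CO3²⁻] = (α₁ + 2α₂)·DIC
At pH 8.21: [H⁺]/K1 = 10^-2.18 = 0.0066069, K2/[H⁺] = 10^-0.75 = 0.17783
α₁ = 1/(1 + 0.0066069 + 0.17783) = 1/1.1844 = 0.8443; α₂ = α₁·K2/[H⁺] = 0.1501
α₁ + 2α₂ = 1.1446
DIC = CA / (α₁ + 2α₂) = 2.60 / 1.1446 = 2.27 mmol/kg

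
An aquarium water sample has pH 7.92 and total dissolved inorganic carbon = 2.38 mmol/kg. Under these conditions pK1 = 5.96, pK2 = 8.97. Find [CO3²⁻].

[CO3²⁻] = 0.193 mmol/kg

α₂ = 1 / (1 + [H⁺]/K2 + [H⁺]²/(K1K2)) = 1 / (1 + 10^+1.05 + 10^-0.91)
   = 1 / (1 + 11.220 + 0.12303) = 1/12.343 = 0.08102
[CO3²⁻] = α₂ × DIC = 0.08102 × 2.38 = 0.193 mmol/kg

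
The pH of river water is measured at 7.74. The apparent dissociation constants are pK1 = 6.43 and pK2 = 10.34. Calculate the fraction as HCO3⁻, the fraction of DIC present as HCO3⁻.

α₁ = 0.951

α₁ = 1 / (1 + [H⁺]/K1 + K2/[H⁺]) = 1 / (1 + 10^-1.31 + 10^-2.60)
   = 1 / (1 + 0.048978 + 0.0025119) = 1/1.0515 = 0.9510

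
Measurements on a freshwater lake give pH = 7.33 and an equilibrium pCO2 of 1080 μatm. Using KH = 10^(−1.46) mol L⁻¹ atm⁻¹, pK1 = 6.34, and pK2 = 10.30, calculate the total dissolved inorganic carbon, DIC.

[CO2*] = KH · pCO2 = 10^(−1.46) × 1080×10^-6 = 3.745×10^-5 mol/L
α₀ = 1/(1 + K1/[H⁺] + K1K2/[H⁺]²) = 1/(1 + 10^+0.99 + 10^-1.98) = 0.09274
DIC = [CO2*]/α₀ = 3.745×10^-5 / 0.09274 = 0.404 mmol/L

DIC = 0.404 mmol/L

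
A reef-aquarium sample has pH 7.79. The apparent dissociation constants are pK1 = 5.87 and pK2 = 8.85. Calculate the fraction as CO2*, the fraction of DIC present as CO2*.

α₀ = 1 / (1 + K1/[H⁺] + K1K2/[H⁺]²) = 1 / (1 + 10^+1.92 + 10^+0.86)
   = 1 / (1 + 83.176 + 7.2444) = 1/91.421 = 0.01094

α₀ = 0.0109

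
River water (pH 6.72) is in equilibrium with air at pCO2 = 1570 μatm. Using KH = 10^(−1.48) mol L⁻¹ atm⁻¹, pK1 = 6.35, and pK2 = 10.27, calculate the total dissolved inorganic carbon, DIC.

[CO2*] = KH · pCO2 = 10^(−1.48) × 1570×10^-6 = 5.199×10^-5 mol/L
α₀ = 1/(1 + K1/[H⁺] + K1K2/[H⁺]²) = 1/(1 + 10^+0.37 + 10^-3.18) = 0.2990
DIC = [CO2*]/α₀ = 5.199×10^-5 / 0.2990 = 0.174 mmol/L

DIC = 0.174 mmol/L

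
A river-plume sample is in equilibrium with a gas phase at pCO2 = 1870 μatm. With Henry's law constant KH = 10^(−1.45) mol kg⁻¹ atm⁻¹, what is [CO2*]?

KH = 10^(−1.45) = 3.548×10^-2 mol kg⁻¹ atm⁻¹
[CO2*] = KH · pCO2 = 3.548×10^-2 × 1870×10^-6 atm = 6.64×10^-5 mol/kg

[CO2*] = 66.4 μmol/kg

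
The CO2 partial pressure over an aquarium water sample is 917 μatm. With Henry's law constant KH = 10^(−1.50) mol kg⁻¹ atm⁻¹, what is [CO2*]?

[CO2*] = 29.0 μmol/kg

KH = 10^(−1.50) = 3.162×10^-2 mol kg⁻¹ atm⁻¹
[CO2*] = KH · pCO2 = 3.162×10^-2 × 917×10^-6 atm = 2.90×10^-5 mol/kg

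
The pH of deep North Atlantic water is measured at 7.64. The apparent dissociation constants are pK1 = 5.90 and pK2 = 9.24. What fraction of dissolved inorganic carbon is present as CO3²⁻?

α₂ = 1 / (1 + [H⁺]/K2 + [H⁺]²/(K1K2)) = 1 / (1 + 10^+1.60 + 10^-0.14)
   = 1 / (1 + 39.811 + 0.72444) = 1/41.535 = 0.02408

α₂ = 0.0241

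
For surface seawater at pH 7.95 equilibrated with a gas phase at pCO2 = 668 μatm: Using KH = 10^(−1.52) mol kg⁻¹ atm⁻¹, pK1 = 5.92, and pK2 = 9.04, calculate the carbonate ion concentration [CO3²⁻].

[CO2*] = KH · pCO2 = 10^(−1.52) × 668×10^-6 = 2.017×10^-5 mol/kg
α₀ = 1/(1 + K1/[H⁺] + K1K2/[H⁺]²) = 1/(1 + 10^+2.03 + 10^+0.94) = 0.008557
DIC = [CO2*]/α₀ = 2.017×10^-5 / 0.008557 = 2.357 mmol/kg
[CO3²⁻] = α₂·DIC; α₂ = 0.07453, so [CO3²⁻] = 0.07453 × 2.357 = 0.176 mmol/kg

[CO3²⁻] = 0.176 mmol/kg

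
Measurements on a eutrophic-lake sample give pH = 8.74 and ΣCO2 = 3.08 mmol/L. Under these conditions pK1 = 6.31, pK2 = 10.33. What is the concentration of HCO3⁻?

α₁ = 1 / (1 + [H⁺]/K1 + K2/[H⁺]) = 1 / (1 + 10^-2.43 + 10^-1.59)
   = 1 / (1 + 0.0037154 + 0.025704) = 1/1.0294 = 0.9714
[HCO3⁻] = α₁ × DIC = 0.9714 × 3.08 = 2.99 mmol/L

[HCO3⁻] = 2.99 mmol/L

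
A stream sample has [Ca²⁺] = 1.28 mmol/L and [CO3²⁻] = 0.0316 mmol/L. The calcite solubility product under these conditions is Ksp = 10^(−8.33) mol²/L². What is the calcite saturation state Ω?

Ksp = 10^(−8.33) = 4.677×10^-9
Ω = [Ca²⁺][CO3²⁻]/Ksp = (1.28×10^-3)(0.0316×10^-3) / 4.677×10^-9 = 8.65

Ω = 8.65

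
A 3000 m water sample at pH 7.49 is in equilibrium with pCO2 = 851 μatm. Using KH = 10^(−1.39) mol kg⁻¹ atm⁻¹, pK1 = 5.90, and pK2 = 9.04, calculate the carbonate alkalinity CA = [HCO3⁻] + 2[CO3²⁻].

CA = 1.42 mmol/kg

[CO2*] = KH · pCO2 = 10^(−1.39) × 851×10^-6 = 3.467×10^-5 mol/kg
α₀ = 1/(1 + K1/[H⁺] + K1K2/[H⁺]²) = 1/(1 + 10^+1.59 + 10^+0.04) = 0.02439
DIC = [CO2*]/α₀ = 3.467×10^-5 / 0.02439 = 1.421 mmol/kg
CA = (α₁ + 2α₂)·DIC = (0.9489 + 2×0.02674) × 1.421 = 1.42 mmol/kg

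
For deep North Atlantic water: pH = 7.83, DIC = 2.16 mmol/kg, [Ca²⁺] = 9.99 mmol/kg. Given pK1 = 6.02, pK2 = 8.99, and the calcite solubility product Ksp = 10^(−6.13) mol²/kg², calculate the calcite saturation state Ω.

Ω = 1.86

α₂ = 1 / (1 + [H⁺]/K2 + [H⁺]²/(K1K2)) = 1 / (1 + 10^+1.16 + 10^-0.65)
   = 1 / (1 + 14.454 + 0.22387) = 1/15.678 = 0.06378
[CO3²⁻] = α₂ × DIC = 0.06378 × 2.16 = 0.1378 mmol/kg
Ksp = 10^(−6.13) = 7.413×10^-7
Ω = [Ca²⁺][CO3²⁻]/Ksp = (9.99×10^-3)(1.378×10^-4) / 7.413×10^-7 = 1.86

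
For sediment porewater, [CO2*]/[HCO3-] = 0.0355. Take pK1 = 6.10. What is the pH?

pH = 7.55

From K1 = [H⁺][HCO3-]/[CO2*]:  pH = pK1 − log₁₀([CO2*]/[HCO3-])
log₁₀(0.0355) = -1.450
pH = 6.10 − (-1.450) = 7.55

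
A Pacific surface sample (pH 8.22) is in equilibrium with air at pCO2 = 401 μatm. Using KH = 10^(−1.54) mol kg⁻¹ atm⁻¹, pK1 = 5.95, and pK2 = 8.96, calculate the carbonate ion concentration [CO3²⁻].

[CO2*] = KH · pCO2 = 10^(−1.54) × 401×10^-6 = 1.156×10^-5 mol/kg
α₀ = 1/(1 + K1/[H⁺] + K1K2/[H⁺]²) = 1/(1 + 10^+2.27 + 10^+1.53) = 0.004523
DIC = [CO2*]/α₀ = 1.156×10^-5 / 0.004523 = 2.557 mmol/kg
[CO3²⁻] = α₂·DIC; α₂ = 0.1533, so [CO3²⁻] = 0.1533 × 2.557 = 0.392 mmol/kg

[CO3²⁻] = 0.392 mmol/kg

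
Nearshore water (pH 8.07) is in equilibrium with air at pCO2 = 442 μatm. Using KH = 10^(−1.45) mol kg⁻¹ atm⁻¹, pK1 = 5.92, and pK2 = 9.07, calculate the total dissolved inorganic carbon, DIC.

[CO2*] = KH · pCO2 = 10^(−1.45) × 442×10^-6 = 1.568×10^-5 mol/kg
α₀ = 1/(1 + K1/[H⁺] + K1K2/[H⁺]²) = 1/(1 + 10^+2.15 + 10^+1.15) = 0.006395
DIC = [CO2*]/α₀ = 1.568×10^-5 / 0.006395 = 2.45 mmol/kg

DIC = 2.45 mmol/kg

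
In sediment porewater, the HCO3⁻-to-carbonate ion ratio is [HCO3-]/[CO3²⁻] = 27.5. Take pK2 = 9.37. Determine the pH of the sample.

From K2 = [H⁺][CO3²⁻]/[HCO3-]:  pH = pK2 − log₁₀([HCO3-]/[CO3²⁻])
log₁₀(27.5) = +1.439
pH = 9.37 − (+1.439) = 7.93

pH = 7.93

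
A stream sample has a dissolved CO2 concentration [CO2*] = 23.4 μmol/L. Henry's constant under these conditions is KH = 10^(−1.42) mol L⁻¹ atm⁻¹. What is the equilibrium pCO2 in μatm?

pCO2 = 615 μatm

KH = 10^(−1.42) = 3.802×10^-2 mol L⁻¹ atm⁻¹
pCO2 = [CO2*]/KH = 23.4×10^-6 / 3.802×10^-2 = 6.15×10^-4 atm = 615 μatm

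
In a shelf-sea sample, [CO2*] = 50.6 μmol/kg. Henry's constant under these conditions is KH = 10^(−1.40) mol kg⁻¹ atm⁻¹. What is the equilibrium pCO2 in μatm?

KH = 10^(−1.40) = 3.981×10^-2 mol kg⁻¹ atm⁻¹
pCO2 = [CO2*]/KH = 50.6×10^-6 / 3.981×10^-2 = 1.27×10^-3 atm = 1270 μatm

pCO2 = 1270 μatm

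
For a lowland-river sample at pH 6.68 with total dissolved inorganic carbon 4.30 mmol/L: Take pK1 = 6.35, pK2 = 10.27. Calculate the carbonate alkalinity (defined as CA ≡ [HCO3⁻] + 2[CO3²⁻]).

CA = [HCO3⁻] + 2[CO3²⁻] = (α₁ + 2α₂)·DIC
At pH 6.68: [H⁺]/K1 = 10^-0.33 = 0.46774, K2/[H⁺] = 10^-3.59 = 0.00025704
α₁ = 1/(1 + 0.46774 + 0.00025704) = 1/1.4680 = 0.6812; α₂ = α₁·K2/[H⁺] = 0.0001751
α₁ + 2α₂ = 0.6816
CA = 0.6816 × 4.30 = 2.93 mmol/L

CA = 2.93 mmol/L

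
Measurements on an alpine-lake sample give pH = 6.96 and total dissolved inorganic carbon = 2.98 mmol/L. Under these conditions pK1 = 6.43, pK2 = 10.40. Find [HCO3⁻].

α₁ = 1 / (1 + [H⁺]/K1 + K2/[H⁺]) = 1 / (1 + 10^-0.53 + 10^-3.44)
   = 1 / (1 + 0.29512 + 0.00036308) = 1/1.2955 = 0.7719
[HCO3⁻] = α₁ × DIC = 0.7719 × 2.98 = 2.30 mmol/L

[HCO3⁻] = 2.30 mmol/L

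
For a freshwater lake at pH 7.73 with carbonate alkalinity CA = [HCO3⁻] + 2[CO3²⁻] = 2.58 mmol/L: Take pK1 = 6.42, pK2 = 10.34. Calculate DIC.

CA = [HCO3⁻] + 2[CO3²⁻] = (α₁ + 2α₂)·DIC
At pH 7.73: [H⁺]/K1 = 10^-1.31 = 0.048978, K2/[H⁺] = 10^-2.61 = 0.0024547
α₁ = 1/(1 + 0.048978 + 0.0024547) = 1/1.0514 = 0.9511; α₂ = α₁·K2/[H⁺] = 0.002335
α₁ + 2α₂ = 0.9558
DIC = CA / (α₁ + 2α₂) = 2.58 / 0.9558 = 2.70 mmol/L

DIC = 2.70 mmol/L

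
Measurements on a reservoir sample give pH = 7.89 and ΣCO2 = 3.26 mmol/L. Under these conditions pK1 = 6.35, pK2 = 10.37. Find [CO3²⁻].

[CO3²⁻] = 10.5 μmol/L

α₂ = 1 / (1 + [H⁺]/K2 + [H⁺]²/(K1K2)) = 1 / (1 + 10^+2.48 + 10^+0.94)
   = 1 / (1 + 302.00 + 8.7096) = 1/311.70 = 0.003208
[CO3²⁻] = α₂ × DIC = 0.003208 × 3.26 = 0.0105 mmol/L = 10.5 μmol/L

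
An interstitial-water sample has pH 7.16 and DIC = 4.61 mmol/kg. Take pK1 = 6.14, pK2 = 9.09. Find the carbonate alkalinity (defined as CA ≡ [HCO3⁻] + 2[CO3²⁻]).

CA = [HCO3⁻] + 2[CO3²⁻] = (α₁ + 2α₂)·DIC
At pH 7.16: [H⁺]/K1 = 10^-1.02 = 0.095499, K2/[H⁺] = 10^-1.93 = 0.011749
α₁ = 1/(1 + 0.095499 + 0.011749) = 1/1.1072 = 0.9031; α₂ = α₁·K2/[H⁺] = 0.01061
α₁ + 2α₂ = 0.9244
CA = 0.9244 × 4.61 = 4.26 mmol/kg

CA = 4.26 mmol/kg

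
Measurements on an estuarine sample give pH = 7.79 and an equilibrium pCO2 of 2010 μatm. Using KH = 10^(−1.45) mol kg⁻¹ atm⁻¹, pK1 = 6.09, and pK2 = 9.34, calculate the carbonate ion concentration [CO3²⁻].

[CO2*] = KH · pCO2 = 10^(−1.45) × 2010×10^-6 = 7.132×10^-5 mol/kg
α₀ = 1/(1 + K1/[H⁺] + K1K2/[H⁺]²) = 1/(1 + 10^+1.70 + 10^+0.15) = 0.01904
DIC = [CO2*]/α₀ = 7.132×10^-5 / 0.01904 = 3.746 mmol/kg
[CO3²⁻] = α₂·DIC; α₂ = 0.02689, so [CO3²⁻] = 0.02689 × 3.746 = 0.101 mmol/kg

[CO3²⁻] = 0.101 mmol/kg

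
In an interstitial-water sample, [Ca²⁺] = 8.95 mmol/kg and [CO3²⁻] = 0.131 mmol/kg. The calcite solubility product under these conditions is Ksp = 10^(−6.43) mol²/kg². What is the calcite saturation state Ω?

Ω = 3.16

Ksp = 10^(−6.43) = 3.715×10^-7
Ω = [Ca²⁺][CO3²⁻]/Ksp = (8.95×10^-3)(0.131×10^-3) / 3.715×10^-7 = 3.16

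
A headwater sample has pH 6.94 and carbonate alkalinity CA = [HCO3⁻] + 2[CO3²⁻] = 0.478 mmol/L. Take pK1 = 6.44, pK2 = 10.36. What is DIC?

CA = [HCO3⁻] + 2[CO3²⁻] = (α₁ + 2α₂)·DIC
At pH 6.94: [H⁺]/K1 = 10^-0.50 = 0.31623, K2/[H⁺] = 10^-3.42 = 0.00038019
α₁ = 1/(1 + 0.31623 + 0.00038019) = 1/1.3166 = 0.7595; α₂ = α₁·K2/[H⁺] = 0.0002888
α₁ + 2α₂ = 0.7601
DIC = CA / (α₁ + 2α₂) = 0.478 / 0.7601 = 0.629 mmol/L

DIC = 0.629 mmol/L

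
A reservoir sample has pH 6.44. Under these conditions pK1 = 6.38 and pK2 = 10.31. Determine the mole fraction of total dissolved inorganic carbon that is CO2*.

α₀ = 1 / (1 + K1/[H⁺] + K1K2/[H⁺]²) = 1 / (1 + 10^+0.06 + 10^-3.81)
   = 1 / (1 + 1.1482 + 0.00015488) = 1/2.1483 = 0.4655

α₀ = 0.465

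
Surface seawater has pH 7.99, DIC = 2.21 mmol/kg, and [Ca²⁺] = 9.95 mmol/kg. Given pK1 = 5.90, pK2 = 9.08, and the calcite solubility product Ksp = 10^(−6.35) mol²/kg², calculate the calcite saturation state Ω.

Ω = 3.67

α₂ = 1 / (1 + [H⁺]/K2 + [H⁺]²/(K1K2)) = 1 / (1 + 10^+1.09 + 10^-1.00)
   = 1 / (1 + 12.303 + 0.10000) = 1/13.403 = 0.07461
[CO3²⁻] = α₂ × DIC = 0.07461 × 2.21 = 0.1649 mmol/kg
Ksp = 10^(−6.35) = 4.467×10^-7
Ω = [Ca²⁺][CO3²⁻]/Ksp = (9.95×10^-3)(1.649×10^-4) / 4.467×10^-7 = 3.67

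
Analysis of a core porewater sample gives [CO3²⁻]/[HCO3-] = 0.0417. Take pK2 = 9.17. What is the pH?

pH = 7.79

From K2 = [H⁺][CO3²⁻]/[HCO3-]:  pH = pK2 + log₁₀([CO3²⁻]/[HCO3-])
log₁₀(0.0417) = -1.380
pH = 9.17 + (-1.380) = 7.79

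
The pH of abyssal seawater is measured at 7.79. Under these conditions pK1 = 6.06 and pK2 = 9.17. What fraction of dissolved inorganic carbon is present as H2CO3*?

α₀ = 0.0176

α₀ = 1 / (1 + K1/[H⁺] + K1K2/[H⁺]²) = 1 / (1 + 10^+1.73 + 10^+0.35)
   = 1 / (1 + 53.703 + 2.2387) = 1/56.942 = 0.01756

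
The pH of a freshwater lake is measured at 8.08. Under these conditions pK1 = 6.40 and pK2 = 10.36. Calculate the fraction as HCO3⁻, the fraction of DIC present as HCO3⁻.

α₁ = 1 / (1 + [H⁺]/K1 + K2/[H⁺]) = 1 / (1 + 10^-1.68 + 10^-2.28)
   = 1 / (1 + 0.020893 + 0.0052481) = 1/1.0261 = 0.9745

α₁ = 0.975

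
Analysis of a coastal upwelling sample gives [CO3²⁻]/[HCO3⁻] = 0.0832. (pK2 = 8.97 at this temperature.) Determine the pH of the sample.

From K2 = [H⁺][CO3²⁻]/[HCO3⁻]:  pH = pK2 + log₁₀([CO3²⁻]/[HCO3⁻])
log₁₀(0.0832) = -1.080
pH = 8.97 + (-1.080) = 7.89

pH = 7.89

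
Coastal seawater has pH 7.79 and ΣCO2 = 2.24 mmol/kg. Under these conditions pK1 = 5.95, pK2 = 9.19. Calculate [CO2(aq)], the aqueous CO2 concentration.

α₀ = 1 / (1 + K1/[H⁺] + K1K2/[H⁺]²) = 1 / (1 + 10^+1.84 + 10^+0.44)
   = 1 / (1 + 69.183 + 2.7542) = 1/72.937 = 0.01371
[CO2*] = α₀ × DIC = 0.01371 × 2.24 = 0.0307 mmol/kg

[CO2*] = 0.0307 mmol/kg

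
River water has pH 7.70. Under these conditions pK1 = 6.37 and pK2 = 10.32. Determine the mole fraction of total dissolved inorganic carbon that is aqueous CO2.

α₀ = 1 / (1 + K1/[H⁺] + K1K2/[H⁺]²) = 1 / (1 + 10^+1.33 + 10^-1.29)
   = 1 / (1 + 21.380 + 0.051286) = 1/22.431 = 0.04458

α₀ = 0.0446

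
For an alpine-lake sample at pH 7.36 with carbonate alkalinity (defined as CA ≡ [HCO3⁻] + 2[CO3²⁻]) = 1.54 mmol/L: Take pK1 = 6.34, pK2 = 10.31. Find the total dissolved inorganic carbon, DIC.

DIC = 1.69 mmol/L

CA = [HCO3⁻] + 2[CO3²⁻] = (α₁ + 2α₂)·DIC
At pH 7.36: [H⁺]/K1 = 10^-1.02 = 0.095499, K2/[H⁺] = 10^-2.95 = 0.0011220
α₁ = 1/(1 + 0.095499 + 0.0011220) = 1/1.0966 = 0.9119; α₂ = α₁·K2/[H⁺] = 0.001023
α₁ + 2α₂ = 0.9139
DIC = CA / (α₁ + 2α₂) = 1.54 / 0.9139 = 1.69 mmol/L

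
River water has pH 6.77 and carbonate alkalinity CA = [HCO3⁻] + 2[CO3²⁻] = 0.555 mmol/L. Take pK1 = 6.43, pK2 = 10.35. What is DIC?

DIC = 0.808 mmol/L

CA = [HCO3⁻] + 2[CO3²⁻] = (α₁ + 2α₂)·DIC
At pH 6.77: [H⁺]/K1 = 10^-0.34 = 0.45709, K2/[H⁺] = 10^-3.58 = 0.00026303
α₁ = 1/(1 + 0.45709 + 0.00026303) = 1/1.4574 = 0.6862; α₂ = α₁·K2/[H⁺] = 0.0001805
α₁ + 2α₂ = 0.6865
DIC = CA / (α₁ + 2α₂) = 0.555 / 0.6865 = 0.808 mmol/L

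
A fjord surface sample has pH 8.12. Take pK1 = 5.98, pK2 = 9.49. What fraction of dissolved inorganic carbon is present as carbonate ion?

α₂ = 1 / (1 + [H⁺]/K2 + [H⁺]²/(K1K2)) = 1 / (1 + 10^+1.37 + 10^-0.77)
   = 1 / (1 + 23.442 + 0.16982) = 1/24.612 = 0.04063

α₂ = 0.0406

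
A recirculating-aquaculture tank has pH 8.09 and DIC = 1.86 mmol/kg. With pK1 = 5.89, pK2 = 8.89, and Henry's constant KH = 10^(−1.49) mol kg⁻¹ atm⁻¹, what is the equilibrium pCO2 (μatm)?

pCO2 = 311 μatm

α₀ = 1 / (1 + K1/[H⁺] + K1K2/[H⁺]²) = 1 / (1 + 10^+2.20 + 10^+1.40)
   = 1 / (1 + 158.49 + 25.119) = 1/184.61 = 0.005417
[CO2*] = α₀ × DIC = 0.005417 × 1.86 = 0.01008 mmol/kg = 10.08 μmol/kg
pCO2 = [CO2*]/KH = 1.008×10^-5 / 3.236×10^-2 = 311 μatm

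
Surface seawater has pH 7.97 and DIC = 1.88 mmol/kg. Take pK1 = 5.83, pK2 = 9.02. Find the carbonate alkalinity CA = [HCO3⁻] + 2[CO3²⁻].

CA = [HCO3⁻] + 2[CO3²⁻] = (α₁ + 2α₂)·DIC
At pH 7.97: [H⁺]/K1 = 10^-2.14 = 0.0072444, K2/[H⁺] = 10^-1.05 = 0.089125
α₁ = 1/(1 + 0.0072444 + 0.089125) = 1/1.0964 = 0.9121; α₂ = α₁·K2/[H⁺] = 0.08129
α₁ + 2α₂ = 1.0747
CA = 1.0747 × 1.88 = 2.02 mmol/kg

CA = 2.02 mmol/kg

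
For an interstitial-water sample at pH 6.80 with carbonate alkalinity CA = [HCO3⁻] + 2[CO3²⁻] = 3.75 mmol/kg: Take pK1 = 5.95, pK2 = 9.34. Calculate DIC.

DIC = 4.27 mmol/kg

CA = [HCO3⁻] + 2[CO3²⁻] = (α₁ + 2α₂)·DIC
At pH 6.80: [H⁺]/K1 = 10^-0.85 = 0.14125, K2/[H⁺] = 10^-2.54 = 0.0028840
α₁ = 1/(1 + 0.14125 + 0.0028840) = 1/1.1441 = 0.8740; α₂ = α₁·K2/[H⁺] = 0.002521
α₁ + 2α₂ = 0.8791
DIC = CA / (α₁ + 2α₂) = 3.75 / 0.8791 = 4.27 mmol/kg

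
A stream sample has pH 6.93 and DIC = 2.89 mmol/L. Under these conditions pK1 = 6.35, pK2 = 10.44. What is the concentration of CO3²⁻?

α₂ = 1 / (1 + [H⁺]/K2 + [H⁺]²/(K1K2)) = 1 / (1 + 10^+3.51 + 10^+2.93)
   = 1 / (1 + 3235.9 + 851.14) = 1/4088.1 = 0.0002446
[CO3²⁻] = α₂ × DIC = 0.0002446 × 2.89 = 0.000707 mmol/L = 0.707 μmol/L

[CO3²⁻] = 0.707 μmol/L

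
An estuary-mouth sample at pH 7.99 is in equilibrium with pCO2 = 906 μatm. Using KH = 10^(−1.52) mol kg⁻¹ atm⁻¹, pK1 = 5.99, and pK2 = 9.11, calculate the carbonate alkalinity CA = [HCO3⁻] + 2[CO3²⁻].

[CO2*] = KH · pCO2 = 10^(−1.52) × 906×10^-6 = 2.736×10^-5 mol/kg
α₀ = 1/(1 + K1/[H⁺] + K1K2/[H⁺]²) = 1/(1 + 10^+2.00 + 10^+0.88) = 0.009209
DIC = [CO2*]/α₀ = 2.736×10^-5 / 0.009209 = 2.971 mmol/kg
CA = (α₁ + 2α₂)·DIC = (0.9209 + 2×0.06986) × 2.971 = 3.15 mmol/kg

CA = 3.15 mmol/kg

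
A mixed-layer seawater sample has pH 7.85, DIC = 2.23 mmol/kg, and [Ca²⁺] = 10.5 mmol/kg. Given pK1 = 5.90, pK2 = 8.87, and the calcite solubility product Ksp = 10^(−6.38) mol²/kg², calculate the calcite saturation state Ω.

Ω = 4.85

α₂ = 1 / (1 + [H⁺]/K2 + [H⁺]²/(K1K2)) = 1 / (1 + 10^+1.02 + 10^-0.93)
   = 1 / (1 + 10.471 + 0.11749) = 1/11.589 = 0.08629
[CO3²⁻] = α₂ × DIC = 0.08629 × 2.23 = 0.1924 mmol/kg
Ksp = 10^(−6.38) = 4.169×10^-7
Ω = [Ca²⁺][CO3²⁻]/Ksp = (10.5×10^-3)(1.924×10^-4) / 4.169×10^-7 = 4.85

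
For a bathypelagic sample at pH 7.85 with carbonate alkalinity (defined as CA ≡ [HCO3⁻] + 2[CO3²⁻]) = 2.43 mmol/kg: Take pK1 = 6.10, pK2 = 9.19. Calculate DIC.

CA = [HCO3⁻] + 2[CO3²⁻] = (α₁ + 2α₂)·DIC
At pH 7.85: [H⁺]/K1 = 10^-1.75 = 0.017783, K2/[H⁺] = 10^-1.34 = 0.045709
α₁ = 1/(1 + 0.017783 + 0.045709) = 1/1.0635 = 0.9403; α₂ = α₁·K2/[H⁺] = 0.04298
α₁ + 2α₂ = 1.0263
DIC = CA / (α₁ + 2α₂) = 2.43 / 1.0263 = 2.37 mmol/kg

DIC = 2.37 mmol/kg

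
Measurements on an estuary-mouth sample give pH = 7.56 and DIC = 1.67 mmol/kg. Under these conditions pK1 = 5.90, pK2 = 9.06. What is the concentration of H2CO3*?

α₀ = 1 / (1 + K1/[H⁺] + K1K2/[H⁺]²) = 1 / (1 + 10^+1.66 + 10^+0.16)
   = 1 / (1 + 45.709 + 1.4454) = 1/48.154 = 0.02077
[CO2*] = α₀ × DIC = 0.02077 × 1.67 = 0.0347 mmol/kg

[CO2*] = 0.0347 mmol/kg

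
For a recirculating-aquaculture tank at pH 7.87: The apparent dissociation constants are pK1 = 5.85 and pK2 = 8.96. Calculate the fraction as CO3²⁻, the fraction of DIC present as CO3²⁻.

α₂ = 0.0745

α₂ = 1 / (1 + [H⁺]/K2 + [H⁺]²/(K1K2)) = 1 / (1 + 10^+1.09 + 10^-0.93)
   = 1 / (1 + 12.303 + 0.11749) = 1/13.420 = 0.07451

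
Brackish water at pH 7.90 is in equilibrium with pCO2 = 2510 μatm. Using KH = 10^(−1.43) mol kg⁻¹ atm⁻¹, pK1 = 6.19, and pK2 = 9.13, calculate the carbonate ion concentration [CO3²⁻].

[CO3²⁻] = 0.282 mmol/kg

[CO2*] = KH · pCO2 = 10^(−1.43) × 2510×10^-6 = 9.326×10^-5 mol/kg
α₀ = 1/(1 + K1/[H⁺] + K1K2/[H⁺]²) = 1/(1 + 10^+1.71 + 10^+0.48) = 0.01808
DIC = [CO2*]/α₀ = 9.326×10^-5 / 0.01808 = 5.158 mmol/kg
[CO3²⁻] = α₂·DIC; α₂ = 0.05460, so [CO3²⁻] = 0.05460 × 5.158 = 0.282 mmol/kg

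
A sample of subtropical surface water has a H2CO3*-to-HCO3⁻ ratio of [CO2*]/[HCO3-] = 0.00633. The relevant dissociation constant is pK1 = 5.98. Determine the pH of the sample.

pH = 8.18

From K1 = [H⁺][HCO3-]/[CO2*]:  pH = pK1 − log₁₀([CO2*]/[HCO3-])
log₁₀(0.00633) = -2.199
pH = 5.98 − (-2.199) = 8.18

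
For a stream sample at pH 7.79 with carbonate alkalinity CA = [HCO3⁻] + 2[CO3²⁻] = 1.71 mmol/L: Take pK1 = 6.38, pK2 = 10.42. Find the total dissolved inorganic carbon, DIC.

DIC = 1.77 mmol/L

CA = [HCO3⁻] + 2[CO3²⁻] = (α₁ + 2α₂)·DIC
At pH 7.79: [H⁺]/K1 = 10^-1.41 = 0.038905, K2/[H⁺] = 10^-2.63 = 0.0023442
α₁ = 1/(1 + 0.038905 + 0.0023442) = 1/1.0412 = 0.9604; α₂ = α₁·K2/[H⁺] = 0.002251
α₁ + 2α₂ = 0.9649
DIC = CA / (α₁ + 2α₂) = 1.71 / 0.9649 = 1.77 mmol/L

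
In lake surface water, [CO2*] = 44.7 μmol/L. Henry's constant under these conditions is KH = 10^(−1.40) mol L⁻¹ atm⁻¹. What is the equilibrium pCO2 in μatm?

KH = 10^(−1.40) = 3.981×10^-2 mol L⁻¹ atm⁻¹
pCO2 = [CO2*]/KH = 44.7×10^-6 / 3.981×10^-2 = 1.12×10^-3 atm = 1120 μatm

pCO2 = 1120 μatm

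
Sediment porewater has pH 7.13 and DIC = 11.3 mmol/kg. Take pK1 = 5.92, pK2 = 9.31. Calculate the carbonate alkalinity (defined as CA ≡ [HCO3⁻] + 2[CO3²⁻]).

CA = [HCO3⁻] + 2[CO3²⁻] = (α₁ + 2α₂)·DIC
At pH 7.13: [H⁺]/K1 = 10^-1.21 = 0.061660, K2/[H⁺] = 10^-2.18 = 0.0066069
α₁ = 1/(1 + 0.061660 + 0.0066069) = 1/1.0683 = 0.9361; α₂ = α₁·K2/[H⁺] = 0.006185
α₁ + 2α₂ = 0.9485
CA = 0.9485 × 11.3 = 10.7 mmol/kg

CA = 10.7 mmol/kg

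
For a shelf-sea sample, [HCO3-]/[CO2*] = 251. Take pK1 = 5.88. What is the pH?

From K1 = [H⁺][HCO3-]/[CO2*]:  pH = pK1 + log₁₀([HCO3-]/[CO2*])
log₁₀(251) = +2.400
pH = 5.88 + (+2.400) = 8.28

pH = 8.28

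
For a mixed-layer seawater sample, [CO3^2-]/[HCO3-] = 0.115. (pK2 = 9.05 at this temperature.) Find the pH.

From K2 = [H⁺][CO3^2-]/[HCO3-]:  pH = pK2 + log₁₀([CO3^2-]/[HCO3-])
log₁₀(0.115) = -0.939
pH = 9.05 + (-0.939) = 8.11

pH = 8.11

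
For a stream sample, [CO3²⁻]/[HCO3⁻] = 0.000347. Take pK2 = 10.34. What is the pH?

pH = 6.88

From K2 = [H⁺][CO3²⁻]/[HCO3⁻]:  pH = pK2 + log₁₀([CO3²⁻]/[HCO3⁻])
log₁₀(0.000347) = -3.460
pH = 10.34 + (-3.460) = 6.88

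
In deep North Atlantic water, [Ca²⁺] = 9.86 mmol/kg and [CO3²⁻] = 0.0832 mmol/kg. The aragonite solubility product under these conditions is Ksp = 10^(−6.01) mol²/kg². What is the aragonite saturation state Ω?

Ω = 0.839

Ksp = 10^(−6.01) = 9.772×10^-7
Ω = [Ca²⁺][CO3²⁻]/Ksp = (9.86×10^-3)(0.0832×10^-3) / 9.772×10^-7 = 0.839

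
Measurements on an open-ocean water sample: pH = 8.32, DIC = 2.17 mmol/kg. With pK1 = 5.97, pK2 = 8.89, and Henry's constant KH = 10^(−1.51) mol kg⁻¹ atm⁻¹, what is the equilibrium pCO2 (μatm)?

pCO2 = 246 μatm

α₀ = 1 / (1 + K1/[H⁺] + K1K2/[H⁺]²) = 1 / (1 + 10^+2.35 + 10^+1.78)
   = 1 / (1 + 223.87 + 60.256) = 1/285.13 = 0.003507
[CO2*] = α₀ × DIC = 0.003507 × 2.17 = 0.007611 mmol/kg = 7.611 μmol/kg
pCO2 = [CO2*]/KH = 7.611×10^-6 / 3.090×10^-2 = 246 μatm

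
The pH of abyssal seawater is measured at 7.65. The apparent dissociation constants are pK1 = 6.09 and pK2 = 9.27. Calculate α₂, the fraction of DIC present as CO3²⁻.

α₂ = 0.0228

α₂ = 1 / (1 + [H⁺]/K2 + [H⁺]²/(K1K2)) = 1 / (1 + 10^+1.62 + 10^+0.06)
   = 1 / (1 + 41.687 + 1.1482) = 1/43.835 = 0.02281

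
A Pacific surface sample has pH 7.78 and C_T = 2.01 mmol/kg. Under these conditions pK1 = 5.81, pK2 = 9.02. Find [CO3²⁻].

α₂ = 1 / (1 + [H⁺]/K2 + [H⁺]²/(K1K2)) = 1 / (1 + 10^+1.24 + 10^-0.73)
   = 1 / (1 + 17.378 + 0.18621) = 1/18.564 = 0.05387
[CO3²⁻] = α₂ × DIC = 0.05387 × 2.01 = 0.108 mmol/kg

[CO3²⁻] = 0.108 mmol/kg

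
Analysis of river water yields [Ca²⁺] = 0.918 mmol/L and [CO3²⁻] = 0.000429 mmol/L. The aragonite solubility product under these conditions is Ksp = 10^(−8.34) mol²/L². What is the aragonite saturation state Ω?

Ksp = 10^(−8.34) = 4.571×10^-9
Ω = [Ca²⁺][CO3²⁻]/Ksp = (0.918×10^-3)(0.000429×10^-3) / 4.571×10^-9 = 0.0862

Ω = 0.0862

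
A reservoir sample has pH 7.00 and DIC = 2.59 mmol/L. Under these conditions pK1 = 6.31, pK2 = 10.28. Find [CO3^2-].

α₂ = 1 / (1 + [H⁺]/K2 + [H⁺]²/(K1K2)) = 1 / (1 + 10^+3.28 + 10^+2.59)
   = 1 / (1 + 1905.5 + 389.05) = 1/2295.5 = 0.0004356
[CO3²⁻] = α₂ × DIC = 0.0004356 × 2.59 = 0.00113 mmol/L = 1.13 μmol/L

[CO3²⁻] = 1.13 μmol/L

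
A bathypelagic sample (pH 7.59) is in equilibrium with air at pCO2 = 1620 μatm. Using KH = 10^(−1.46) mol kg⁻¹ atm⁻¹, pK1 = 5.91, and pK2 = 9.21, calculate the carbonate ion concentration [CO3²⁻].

[CO2*] = KH · pCO2 = 10^(−1.46) × 1620×10^-6 = 5.617×10^-5 mol/kg
α₀ = 1/(1 + K1/[H⁺] + K1K2/[H⁺]²) = 1/(1 + 10^+1.68 + 10^+0.06) = 0.02000
DIC = [CO2*]/α₀ = 5.617×10^-5 / 0.02000 = 2.809 mmol/kg
[CO3²⁻] = α₂·DIC; α₂ = 0.02296, so [CO3²⁻] = 0.02296 × 2.809 = 0.0645 mmol/kg

[CO3²⁻] = 0.0645 mmol/kg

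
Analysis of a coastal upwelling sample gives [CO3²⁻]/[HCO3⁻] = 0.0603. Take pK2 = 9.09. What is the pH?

From K2 = [H⁺][CO3²⁻]/[HCO3⁻]:  pH = pK2 + log₁₀([CO3²⁻]/[HCO3⁻])
log₁₀(0.0603) = -1.220
pH = 9.09 + (-1.220) = 7.87

pH = 7.87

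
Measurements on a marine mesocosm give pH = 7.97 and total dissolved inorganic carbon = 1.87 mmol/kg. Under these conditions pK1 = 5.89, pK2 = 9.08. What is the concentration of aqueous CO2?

[CO2*] = 14.3 μmol/kg

α₀ = 1 / (1 + K1/[H⁺] + K1K2/[H⁺]²) = 1 / (1 + 10^+2.08 + 10^+0.97)
   = 1 / (1 + 120.23 + 9.3325) = 1/130.56 = 0.007659
[CO2*] = α₀ × DIC = 0.007659 × 1.87 = 0.0143 mmol/kg = 14.3 μmol/kg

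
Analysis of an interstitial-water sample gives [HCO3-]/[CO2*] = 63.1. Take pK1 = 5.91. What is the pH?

pH = 7.71

From K1 = [H⁺][HCO3-]/[CO2*]:  pH = pK1 + log₁₀([HCO3-]/[CO2*])
log₁₀(63.1) = +1.800
pH = 5.91 + (+1.800) = 7.71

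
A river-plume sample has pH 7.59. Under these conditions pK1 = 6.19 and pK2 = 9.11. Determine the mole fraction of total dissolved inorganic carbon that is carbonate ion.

α₂ = 0.0282

α₂ = 1 / (1 + [H⁺]/K2 + [H⁺]²/(K1K2)) = 1 / (1 + 10^+1.52 + 10^+0.12)
   = 1 / (1 + 33.113 + 1.3183) = 1/35.431 = 0.02822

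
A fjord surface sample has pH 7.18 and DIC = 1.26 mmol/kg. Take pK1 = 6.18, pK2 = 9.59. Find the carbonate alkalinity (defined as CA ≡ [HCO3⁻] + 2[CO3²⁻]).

CA = 1.15 mmol/kg

CA = [HCO3⁻] + 2[CO3²⁻] = (α₁ + 2α₂)·DIC
At pH 7.18: [H⁺]/K1 = 10^-1.00 = 0.10000, K2/[H⁺] = 10^-2.41 = 0.0038905
α₁ = 1/(1 + 0.10000 + 0.0038905) = 1/1.1039 = 0.9059; α₂ = α₁·K2/[H⁺] = 0.003524
α₁ + 2α₂ = 0.9129
CA = 0.9129 × 1.26 = 1.15 mmol/kg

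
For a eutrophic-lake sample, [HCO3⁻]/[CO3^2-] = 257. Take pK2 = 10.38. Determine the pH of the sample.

pH = 7.97

From K2 = [H⁺][CO3^2-]/[HCO3⁻]:  pH = pK2 − log₁₀([HCO3⁻]/[CO3^2-])
log₁₀(257) = +2.410
pH = 10.38 − (+2.410) = 7.97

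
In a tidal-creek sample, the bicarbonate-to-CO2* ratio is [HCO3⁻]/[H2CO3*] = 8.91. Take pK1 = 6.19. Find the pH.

pH = 7.14

From K1 = [H⁺][HCO3⁻]/[H2CO3*]:  pH = pK1 + log₁₀([HCO3⁻]/[H2CO3*])
log₁₀(8.91) = +0.950
pH = 6.19 + (+0.950) = 7.14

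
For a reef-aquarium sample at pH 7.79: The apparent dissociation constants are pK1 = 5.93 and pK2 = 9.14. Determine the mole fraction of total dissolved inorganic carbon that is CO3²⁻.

α₂ = 0.0422

α₂ = 1 / (1 + [H⁺]/K2 + [H⁺]²/(K1K2)) = 1 / (1 + 10^+1.35 + 10^-0.51)
   = 1 / (1 + 22.387 + 0.30903) = 1/23.696 = 0.04220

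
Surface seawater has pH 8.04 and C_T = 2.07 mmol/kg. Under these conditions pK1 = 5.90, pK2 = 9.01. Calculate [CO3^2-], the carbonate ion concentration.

[CO3²⁻] = 0.199 mmol/kg

α₂ = 1 / (1 + [H⁺]/K2 + [H⁺]²/(K1K2)) = 1 / (1 + 10^+0.97 + 10^-1.17)
   = 1 / (1 + 9.3325 + 0.067608) = 1/10.400 = 0.09615
[CO3²⁻] = α₂ × DIC = 0.09615 × 2.07 = 0.199 mmol/kg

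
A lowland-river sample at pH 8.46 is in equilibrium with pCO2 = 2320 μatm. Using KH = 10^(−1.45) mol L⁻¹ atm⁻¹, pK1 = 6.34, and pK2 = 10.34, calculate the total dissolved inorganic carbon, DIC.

DIC = 11.1 mmol/L

[CO2*] = KH · pCO2 = 10^(−1.45) × 2320×10^-6 = 8.232×10^-5 mol/L
α₀ = 1/(1 + K1/[H⁺] + K1K2/[H⁺]²) = 1/(1 + 10^+2.12 + 10^+0.24) = 0.007431
DIC = [CO2*]/α₀ = 8.232×10^-5 / 0.007431 = 11.1 mmol/L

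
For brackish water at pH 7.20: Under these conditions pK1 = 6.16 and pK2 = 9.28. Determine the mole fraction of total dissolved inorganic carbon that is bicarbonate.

α₁ = 1 / (1 + [H⁺]/K1 + K2/[H⁺]) = 1 / (1 + 10^-1.04 + 10^-2.08)
   = 1 / (1 + 0.091201 + 0.0083176) = 1/1.0995 = 0.9095

α₁ = 0.909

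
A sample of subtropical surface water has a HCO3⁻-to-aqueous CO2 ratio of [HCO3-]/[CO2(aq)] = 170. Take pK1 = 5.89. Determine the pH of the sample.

From K1 = [H⁺][HCO3-]/[CO2(aq)]:  pH = pK1 + log₁₀([HCO3-]/[CO2(aq)])
log₁₀(170) = +2.230
pH = 5.89 + (+2.230) = 8.12

pH = 8.12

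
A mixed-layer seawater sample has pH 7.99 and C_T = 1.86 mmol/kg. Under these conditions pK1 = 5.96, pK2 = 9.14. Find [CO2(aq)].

[CO2*] = 16.1 μmol/kg

α₀ = 1 / (1 + K1/[H⁺] + K1K2/[H⁺]²) = 1 / (1 + 10^+2.03 + 10^+0.88)
   = 1 / (1 + 107.15 + 7.5858) = 1/115.74 = 0.008640
[CO2*] = α₀ × DIC = 0.008640 × 1.86 = 0.0161 mmol/kg = 16.1 μmol/kg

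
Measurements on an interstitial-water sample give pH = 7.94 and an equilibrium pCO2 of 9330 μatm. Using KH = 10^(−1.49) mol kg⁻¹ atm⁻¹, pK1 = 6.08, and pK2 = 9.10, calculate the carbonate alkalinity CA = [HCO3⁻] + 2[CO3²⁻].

CA = 24.9 mmol/kg

[CO2*] = KH · pCO2 = 10^(−1.49) × 9330×10^-6 = 3.019×10^-4 mol/kg
α₀ = 1/(1 + K1/[H⁺] + K1K2/[H⁺]²) = 1/(1 + 10^+1.86 + 10^+0.70) = 0.01275
DIC = [CO2*]/α₀ = 3.019×10^-4 / 0.01275 = 23.69 mmol/kg
CA = (α₁ + 2α₂)·DIC = (0.9234 + 2×0.06388) × 23.69 = 24.9 mmol/kg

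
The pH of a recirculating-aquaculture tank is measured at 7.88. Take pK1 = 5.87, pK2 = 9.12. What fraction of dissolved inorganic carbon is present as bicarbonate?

α₁ = 1 / (1 + [H⁺]/K1 + K2/[H⁺]) = 1 / (1 + 10^-2.01 + 10^-1.24)
   = 1 / (1 + 0.0097724 + 0.057544) = 1/1.0673 = 0.9369

α₁ = 0.937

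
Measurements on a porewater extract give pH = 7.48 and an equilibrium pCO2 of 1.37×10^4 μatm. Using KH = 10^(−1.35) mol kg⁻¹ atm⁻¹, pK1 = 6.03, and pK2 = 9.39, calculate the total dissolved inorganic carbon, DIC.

[CO2*] = KH · pCO2 = 10^(−1.35) × 1.37×10^4×10^-6 = 6.120×10^-4 mol/kg
α₀ = 1/(1 + K1/[H⁺] + K1K2/[H⁺]²) = 1/(1 + 10^+1.45 + 10^-0.46) = 0.03386
DIC = [CO2*]/α₀ = 6.120×10^-4 / 0.03386 = 18.1 mmol/kg

DIC = 18.1 mmol/kg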